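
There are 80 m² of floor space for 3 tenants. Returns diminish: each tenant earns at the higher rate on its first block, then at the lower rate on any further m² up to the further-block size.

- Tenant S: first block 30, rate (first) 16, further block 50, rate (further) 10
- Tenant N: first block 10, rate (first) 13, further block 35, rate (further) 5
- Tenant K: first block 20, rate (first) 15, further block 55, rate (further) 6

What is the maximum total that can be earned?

1110

Rank every tier by rate: Tenant S/T1 16 > Tenant K/T1 15 > Tenant N/T1 13 > Tenant S/T2 10 > Tenant K/T2 6 > Tenant N/T2 5.
Tenant S T1 at 16: fill all 30 — 50 left.
Fill Tenant K T1 block (20 at 15) — 30 left.
Tenant N/T1 (13): +10 — 20 left.
Tenant S T2 at 10: only 20 left, fill 20.
Total = 16×30 + 15×20 + 13×10 + 10×20 = 1110.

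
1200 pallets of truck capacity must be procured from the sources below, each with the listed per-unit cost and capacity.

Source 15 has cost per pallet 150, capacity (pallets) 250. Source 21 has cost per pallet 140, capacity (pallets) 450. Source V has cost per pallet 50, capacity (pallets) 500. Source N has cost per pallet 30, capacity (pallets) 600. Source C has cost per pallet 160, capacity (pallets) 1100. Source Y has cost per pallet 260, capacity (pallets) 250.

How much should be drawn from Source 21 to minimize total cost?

Use sources in increasing cost order.
Source N at 30: take all 600 pallets ; 600 still needed.
Source V at 50: take all 500 pallets ; 100 still needed.
Source 21 (140): take the remaining 100 ; done.
Source 15, Source C, Source Y: unused.

100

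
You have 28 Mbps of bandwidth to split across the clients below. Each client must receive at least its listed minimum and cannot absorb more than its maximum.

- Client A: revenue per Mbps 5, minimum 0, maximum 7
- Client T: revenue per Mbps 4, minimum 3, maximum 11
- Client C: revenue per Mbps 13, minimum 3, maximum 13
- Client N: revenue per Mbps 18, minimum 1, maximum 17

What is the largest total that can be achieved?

422

Meeting every minimum uses 0+3+3+1 = 7 Mbps, leaving 21.
Order the clients by revenue per Mbps: Client N 18 > Client C 13 > Client A 5 > Client T 4.
Client N: +16 to 17 (cap) → 5 left.
Client C has room for 10 more but only 5 remain, so it gets 8.
Total = 4×3 + 13×8 + 18×17 = 422.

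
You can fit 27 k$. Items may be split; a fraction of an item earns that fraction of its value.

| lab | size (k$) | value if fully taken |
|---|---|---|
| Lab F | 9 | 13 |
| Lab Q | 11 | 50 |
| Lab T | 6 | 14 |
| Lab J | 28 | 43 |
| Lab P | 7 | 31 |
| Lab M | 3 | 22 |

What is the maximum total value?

Best value per unit of size first: Lab M 22/3≈7.33, Lab Q 50/11≈4.55, Lab P 31/7≈4.43, Lab T 14/6≈2.33, Lab J 43/28≈1.54, Lab F 13/9≈1.44.
Take all of Lab M (3 k$, value 22) ; 24 k$ left.
All 11 k$ of Lab Q fit (value 50) ; 13 remain.
Lab P: take in full, 7 k$ for value 31 ; 6 left.
Take all of Lab T (6 k$, value 14) ; 0 k$ left.
Total value = 117.

117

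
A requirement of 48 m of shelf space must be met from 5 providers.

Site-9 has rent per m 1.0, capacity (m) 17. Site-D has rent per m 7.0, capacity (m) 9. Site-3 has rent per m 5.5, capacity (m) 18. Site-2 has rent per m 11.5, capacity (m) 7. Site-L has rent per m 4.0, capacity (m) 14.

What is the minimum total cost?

Use providers in increasing cost order.
Site-9 (1.0): use full 17 → 31 m to go.
Take 14 from Site-L at 4.0 → need 17 more.
Site-3 at 5.5: take 17 of its 18 → requirement met.
Site-D, Site-2: unused.
Cost = 17×1.0 + 14×4.0 + 17×5.5 = 166.5.

166.5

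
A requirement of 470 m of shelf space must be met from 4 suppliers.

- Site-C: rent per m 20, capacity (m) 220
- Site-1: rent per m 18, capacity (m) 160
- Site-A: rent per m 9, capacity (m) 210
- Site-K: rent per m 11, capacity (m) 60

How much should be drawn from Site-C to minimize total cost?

Cheapest first:
Site-A at 9: take all 210 m → 260 still needed.
Site-K (11): use full 60 → 200 m to go.
Site-1 (18): use full 160 → 40 m to go.
Site-C (20): take the remaining 40 → done.

40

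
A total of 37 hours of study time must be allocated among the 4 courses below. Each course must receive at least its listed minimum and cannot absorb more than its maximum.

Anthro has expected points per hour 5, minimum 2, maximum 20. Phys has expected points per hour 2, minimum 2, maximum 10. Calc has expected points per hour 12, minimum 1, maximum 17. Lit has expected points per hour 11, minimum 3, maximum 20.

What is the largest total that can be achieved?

Meeting every minimum uses 2+2+1+3 = 8 hours, leaving 29.
Rank by expected points per hour: Calc 12 > Lit 11 > Anthro 5 > Phys 2.
Give Calc 16 more to hit its cap of 17 ; 13 left.
Lit: +13 (room for 17) → 16. Pool exhausted.
Total = 5×2 + 2×2 + 12×17 + 11×16 = 394.

394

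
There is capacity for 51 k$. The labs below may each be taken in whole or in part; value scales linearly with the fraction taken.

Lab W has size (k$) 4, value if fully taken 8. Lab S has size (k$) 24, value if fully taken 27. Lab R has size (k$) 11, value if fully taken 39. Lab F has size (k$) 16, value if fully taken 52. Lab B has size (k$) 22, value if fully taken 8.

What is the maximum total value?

Sort by value density: Lab R 39/11≈3.55, Lab F 52/16≈3.25, Lab W 8/4≈2, Lab S 27/24≈1.12, Lab B 8/22≈0.364.
Lab R: take in full, 11 k$ for value 39 — 40 left.
All 16 k$ of Lab F fit (value 52) — 24 remain.
Take all of Lab W (4 k$, value 8) — 20 k$ left.
Only 20 k$ remain; take 20/24 of Lab S for value 27×20/24 = 22.5.
Total value = 121.5.

121.5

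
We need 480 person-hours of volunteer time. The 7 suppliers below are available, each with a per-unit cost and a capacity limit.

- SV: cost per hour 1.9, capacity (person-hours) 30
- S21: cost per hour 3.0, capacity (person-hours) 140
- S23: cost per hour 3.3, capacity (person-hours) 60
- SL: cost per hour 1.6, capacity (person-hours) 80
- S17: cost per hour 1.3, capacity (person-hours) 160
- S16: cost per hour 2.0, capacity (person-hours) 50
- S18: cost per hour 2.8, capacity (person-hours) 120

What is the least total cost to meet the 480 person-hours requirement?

Use suppliers in increasing cost order.
Take 160 from S17 at 1.3 — need 320 more.
SL at 1.6: take all 80 person-hours — 240 still needed.
SV (1.9): use full 30 — 210 person-hours to go.
S16 at 2.0: take all 50 person-hours — 160 still needed.
Take 120 from S18 at 2.8 — need 40 more.
Take 40 from S21 at 3.0 to finish.
S23: unused.
Cost = 160×1.3 + 80×1.6 + 30×1.9 + 50×2.0 + 120×2.8 + 40×3.0 = 949.

949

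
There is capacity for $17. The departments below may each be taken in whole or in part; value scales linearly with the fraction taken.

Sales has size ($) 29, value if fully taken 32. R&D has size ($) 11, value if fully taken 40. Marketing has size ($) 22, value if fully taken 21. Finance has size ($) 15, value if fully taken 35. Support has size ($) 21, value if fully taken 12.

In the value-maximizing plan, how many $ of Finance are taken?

6

Sort by value density: R&D 40/11≈3.64, Finance 35/15≈2.33, Sales 32/29≈1.1, Marketing 21/22≈0.955, Support 12/21≈0.571.
Take all of R&D (11 $, value 40) ; 6 $ left.
Only 6 $ remain; take 6/15 of Finance for value 35×6/15 = 14.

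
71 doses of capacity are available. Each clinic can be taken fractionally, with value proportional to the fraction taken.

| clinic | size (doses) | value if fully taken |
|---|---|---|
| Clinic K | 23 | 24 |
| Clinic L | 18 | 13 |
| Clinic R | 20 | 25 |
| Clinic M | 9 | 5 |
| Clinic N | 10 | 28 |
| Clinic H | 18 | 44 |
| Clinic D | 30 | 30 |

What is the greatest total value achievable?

121

Best value per unit of size first: Clinic N 28/10≈2.8, Clinic H 44/18≈2.44, Clinic R 25/20≈1.25, Clinic K 24/23≈1.04, Clinic D 30/30≈1, Clinic L 13/18≈0.722, Clinic M 5/9≈0.556.
Take all of Clinic N (10 doses, value 28) → 61 doses left.
Clinic H: take in full, 18 doses for value 44 → 43 left.
Take all of Clinic R (20 doses, value 25) → 23 doses left.
Clinic K: take in full, 23 doses for value 24 → 0 left.
Total value = 121.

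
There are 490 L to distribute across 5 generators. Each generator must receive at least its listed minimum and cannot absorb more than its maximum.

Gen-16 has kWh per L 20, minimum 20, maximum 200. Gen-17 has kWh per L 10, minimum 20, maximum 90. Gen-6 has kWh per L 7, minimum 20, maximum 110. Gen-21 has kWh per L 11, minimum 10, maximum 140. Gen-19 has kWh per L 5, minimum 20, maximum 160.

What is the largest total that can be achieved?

6820

Meeting every minimum uses 20+20+20+10+20 = 90 L, leaving 400.
Highest kWh per L first: Gen-16 20 > Gen-21 11 > Gen-17 10 > Gen-6 7 > Gen-19 5.
Gen-16 takes 180 more to reach its cap of 200 → 220 left.
Gen-21 takes 130 more to reach its cap of 140 → 90 left.
Gen-17: +70 to 90 (cap) → 20 left.
Only 20 left; Gen-6 takes them to reach 40.
Total = 20×200 + 10×90 + 7×40 + 11×140 + 5×20 = 6820.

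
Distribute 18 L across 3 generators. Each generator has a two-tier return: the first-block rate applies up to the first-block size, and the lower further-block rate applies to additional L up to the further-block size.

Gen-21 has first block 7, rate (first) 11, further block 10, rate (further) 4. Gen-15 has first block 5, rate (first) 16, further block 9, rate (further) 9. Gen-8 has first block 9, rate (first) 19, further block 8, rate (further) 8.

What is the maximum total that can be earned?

295

Order all 6 blocks by rate: Gen-8/T1 19 > Gen-15/T1 16 > Gen-21/T1 11 > Gen-15/T2 9 > Gen-8/T2 8 > Gen-21/T2 4.
Gen-8 T1 at 19: fill all 9 ; 9 left.
Fill Gen-15 T1 block (5 at 16) ; 4 left.
Gen-21 T1 at 11: only 4 left, fill 4.
Total = 19×9 + 16×5 + 11×4 = 295.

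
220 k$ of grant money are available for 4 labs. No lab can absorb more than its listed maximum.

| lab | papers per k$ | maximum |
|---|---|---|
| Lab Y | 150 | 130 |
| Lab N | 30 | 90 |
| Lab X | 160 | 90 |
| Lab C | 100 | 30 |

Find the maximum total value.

Rank by papers per k$: Lab X 160 > Lab Y 150 > Lab C 100 > Lab N 30.
Lab X: +90 to 90 (cap) → 130 left.
Give Lab Y 130 to hit its cap of 130 → 0 left.
Total = 150×130 + 160×90 = 33900.

33900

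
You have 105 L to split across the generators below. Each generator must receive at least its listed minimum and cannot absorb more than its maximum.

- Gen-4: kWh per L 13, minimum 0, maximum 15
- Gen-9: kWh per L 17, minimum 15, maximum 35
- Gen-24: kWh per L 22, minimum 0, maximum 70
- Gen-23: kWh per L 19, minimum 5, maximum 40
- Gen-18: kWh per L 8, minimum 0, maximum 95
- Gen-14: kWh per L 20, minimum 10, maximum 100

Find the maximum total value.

Meeting every minimum uses 0+15+0+5+0+10 = 30 L, leaving 75.
Rank by kWh per L: Gen-24 22 > Gen-14 20 > Gen-23 19 > Gen-9 17 > Gen-4 13 > Gen-18 8.
Give Gen-24 70 more to hit its cap of 70 → 5 left.
Gen-14 has room for 90 more but only 5 remain, so it gets 15.
Total = 17×15 + 22×70 + 19×5 + 20×15 = 2190.

2190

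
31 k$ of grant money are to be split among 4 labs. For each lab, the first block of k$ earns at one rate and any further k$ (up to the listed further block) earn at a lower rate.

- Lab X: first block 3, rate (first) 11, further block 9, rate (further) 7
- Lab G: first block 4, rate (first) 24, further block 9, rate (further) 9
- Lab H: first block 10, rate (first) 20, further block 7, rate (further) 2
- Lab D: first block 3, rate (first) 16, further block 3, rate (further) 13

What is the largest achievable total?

Order all 8 blocks by rate: Lab G/tier1 24 > Lab H/tier1 20 > Lab D/tier1 16 > Lab D/tier2 13 > Lab X/tier1 11 > Lab G/tier2 9 > Lab X/tier2 7 > Lab H/tier2 2.
Fill Lab G tier1 block (4 at 24) — 27 left.
Lab H tier1 at 20: fill all 10 — 17 left.
Fill Lab D tier1 block (3 at 16) — 14 left.
Fill Lab D tier2 block (3 at 13) — 11 left.
Fill Lab X tier1 block (3 at 11) — 8 left.
8 remain; put them into Lab G tier2 at 9.
Total = 24×4 + 20×10 + 16×3 + 13×3 + 11×3 + 9×8 = 488.

488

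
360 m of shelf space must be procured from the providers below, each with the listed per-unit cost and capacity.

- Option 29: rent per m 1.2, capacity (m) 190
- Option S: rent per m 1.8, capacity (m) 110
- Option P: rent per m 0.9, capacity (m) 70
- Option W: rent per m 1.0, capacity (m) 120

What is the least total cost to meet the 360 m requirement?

Fill from the cheapest provider first.
Take 70 from Option P at 0.9 — need 290 more.
Option W at 1.0: take all 120 m — 170 still needed.
Option 29 at 1.2: take 170 of its 190 — requirement met.
Option S: unused.
Cost = 70×0.9 + 120×1.0 + 170×1.2 = 387.

387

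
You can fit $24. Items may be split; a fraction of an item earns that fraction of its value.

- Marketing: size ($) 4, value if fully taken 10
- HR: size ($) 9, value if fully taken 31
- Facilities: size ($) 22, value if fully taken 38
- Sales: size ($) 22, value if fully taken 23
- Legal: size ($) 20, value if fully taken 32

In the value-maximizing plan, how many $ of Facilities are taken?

11

Sort by value density: HR 31/9≈3.44, Marketing 10/4≈2.5, Facilities 38/22≈1.73, Legal 32/20≈1.6, Sales 23/22≈1.05.
Take all of HR (9 $, value 31) — 15 $ left.
Take all of Marketing (4 $, value 10) — 11 $ left.
Only 11 $ remain; take 11/22 of Facilities for value 38×11/22 = 19.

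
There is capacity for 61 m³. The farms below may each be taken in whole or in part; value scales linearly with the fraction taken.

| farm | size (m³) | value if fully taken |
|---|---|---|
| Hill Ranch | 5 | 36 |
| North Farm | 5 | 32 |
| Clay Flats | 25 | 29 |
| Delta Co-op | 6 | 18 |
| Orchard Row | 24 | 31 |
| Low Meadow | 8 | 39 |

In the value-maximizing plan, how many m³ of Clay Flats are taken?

13

Best value per unit of size first: Hill Ranch 36/5≈7.2, North Farm 32/5≈6.4, Low Meadow 39/8≈4.88, Delta Co-op 18/6≈3, Orchard Row 31/24≈1.29, Clay Flats 29/25≈1.16.
Hill Ranch: take in full, 5 m³ for value 36 → 56 left.
Take all of North Farm (5 m³, value 32) → 51 m³ left.
Low Meadow: take in full, 8 m³ for value 39 → 43 left.
All 6 m³ of Delta Co-op fit (value 18) → 37 remain.
Orchard Row: take in full, 24 m³ for value 31 → 13 left.
13 m³ left: a 13/25 share of Clay Flats gives 29×13/25 = 15.08.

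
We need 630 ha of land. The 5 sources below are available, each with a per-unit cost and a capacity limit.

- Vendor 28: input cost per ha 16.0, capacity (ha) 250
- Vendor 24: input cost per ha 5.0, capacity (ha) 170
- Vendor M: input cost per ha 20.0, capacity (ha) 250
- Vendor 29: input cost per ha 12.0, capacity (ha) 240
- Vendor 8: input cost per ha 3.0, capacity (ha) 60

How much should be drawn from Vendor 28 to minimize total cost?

160

Use sources in increasing cost order.
Take 60 from Vendor 8 at 3.0 ; need 570 more.
Vendor 24 (5.0): use full 170 ; 400 ha to go.
Vendor 29 at 12.0: take all 240 ha ; 160 still needed.
Vendor 28 at 16.0: take 160 of its 250 ; requirement met.
Vendor M: unused.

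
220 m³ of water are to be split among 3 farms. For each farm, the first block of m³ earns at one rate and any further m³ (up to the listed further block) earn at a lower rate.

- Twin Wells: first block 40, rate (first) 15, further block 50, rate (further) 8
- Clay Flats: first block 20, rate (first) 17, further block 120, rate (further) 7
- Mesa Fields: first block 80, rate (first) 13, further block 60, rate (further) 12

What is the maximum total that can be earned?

Order all 6 blocks by rate: Clay Flats/tier1 17 > Twin Wells/tier1 15 > Mesa Fields/tier1 13 > Mesa Fields/tier2 12 > Twin Wells/tier2 8 > Clay Flats/tier2 7.
Clay Flats tier1 at 17: fill all 20 — 200 left.
Twin Wells tier1 at 15: fill all 40 — 160 left.
Mesa Fields tier1 at 13: fill all 80 — 80 left.
Mesa Fields tier2 at 12: fill all 60 — 20 left.
Twin Wells tier2 at 8: only 20 left, fill 20.
Total = 17×20 + 15×40 + 13×80 + 12×60 + 8×20 = 2860.

2860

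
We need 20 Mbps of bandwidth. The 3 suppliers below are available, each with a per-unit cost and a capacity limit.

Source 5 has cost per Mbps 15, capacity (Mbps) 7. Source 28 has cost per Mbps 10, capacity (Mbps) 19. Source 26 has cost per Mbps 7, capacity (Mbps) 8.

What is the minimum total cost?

176

Use suppliers in increasing cost order.
Source 26 at 7: take all 8 Mbps — 12 still needed.
Take 12 from Source 28 at 10 to finish.
Source 5: unused.
Cost = 8×7 + 12×10 = 176.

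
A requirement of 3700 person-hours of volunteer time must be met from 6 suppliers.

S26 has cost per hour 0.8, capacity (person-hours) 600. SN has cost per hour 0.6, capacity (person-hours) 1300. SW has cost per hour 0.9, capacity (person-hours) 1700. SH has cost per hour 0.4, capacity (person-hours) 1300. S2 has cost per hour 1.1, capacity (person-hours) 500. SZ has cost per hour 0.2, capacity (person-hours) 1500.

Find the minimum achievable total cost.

1360

Use suppliers in increasing cost order.
SZ at 0.2: take all 1500 person-hours → 2200 still needed.
SH (0.4): use full 1300 → 900 person-hours to go.
Take 900 from SN at 0.6 to finish.
S26, SW, S2: unused.
Cost = 1500×0.2 + 1300×0.4 + 900×0.6 = 1360.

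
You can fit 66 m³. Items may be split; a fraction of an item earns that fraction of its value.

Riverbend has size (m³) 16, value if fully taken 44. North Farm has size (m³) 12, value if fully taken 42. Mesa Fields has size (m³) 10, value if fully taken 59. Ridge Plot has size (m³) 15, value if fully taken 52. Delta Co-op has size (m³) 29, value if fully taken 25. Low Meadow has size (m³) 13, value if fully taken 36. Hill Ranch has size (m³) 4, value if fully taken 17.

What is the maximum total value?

Rank by value-to-size ratio: Mesa Fields 59/10≈5.9, Hill Ranch 17/4≈4.25, North Farm 42/12≈3.5, Ridge Plot 52/15≈3.47, Low Meadow 36/13≈2.77, Riverbend 44/16≈2.75, Delta Co-op 25/29≈0.862.
Take all of Mesa Fields (10 m³, value 59) — 56 m³ left.
Hill Ranch: take in full, 4 m³ for value 17 — 52 left.
North Farm: take in full, 12 m³ for value 42 — 40 left.
Take all of Ridge Plot (15 m³, value 52) — 25 m³ left.
All 13 m³ of Low Meadow fit (value 36) — 12 remain.
Fill the last 12 m³ with part of Riverbend: 12/16 of it earns 33.
Total value = 239.

239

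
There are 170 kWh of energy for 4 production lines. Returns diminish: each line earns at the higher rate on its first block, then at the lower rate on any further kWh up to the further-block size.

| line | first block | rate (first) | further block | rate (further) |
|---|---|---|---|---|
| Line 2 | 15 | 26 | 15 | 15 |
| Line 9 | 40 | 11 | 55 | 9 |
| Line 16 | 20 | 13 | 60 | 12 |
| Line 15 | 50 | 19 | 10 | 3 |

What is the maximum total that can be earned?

Rank every tier by rate: Line 2/tier1 26 > Line 15/tier1 19 > Line 2/tier2 15 > Line 16/tier1 13 > Line 16/tier2 12 > Line 9/tier1 11 > Line 9/tier2 9 > Line 15/tier2 3.
Line 2/tier1 (26): +15 → 155 left.
Fill Line 15 tier1 block (50 at 19) → 105 left.
Line 2 tier2 at 15: fill all 15 → 90 left.
Fill Line 16 tier1 block (20 at 13) → 70 left.
Line 16 tier2 at 12: fill all 60 → 10 left.
Line 9 tier1 at 11: only 10 left, fill 10.
Total = 26×15 + 19×50 + 15×15 + 13×20 + 12×60 + 11×10 = 2655.

2655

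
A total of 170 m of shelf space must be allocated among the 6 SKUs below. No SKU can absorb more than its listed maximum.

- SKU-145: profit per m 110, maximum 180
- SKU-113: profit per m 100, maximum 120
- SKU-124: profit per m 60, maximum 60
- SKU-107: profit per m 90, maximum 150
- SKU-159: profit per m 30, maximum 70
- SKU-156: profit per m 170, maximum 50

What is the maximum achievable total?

21700

Order the SKUs by profit per m: SKU-156 170 > SKU-145 110 > SKU-113 100 > SKU-107 90 > SKU-124 60 > SKU-159 30.
SKU-156 takes 50 to reach its cap of 50 ; 120 left.
SKU-145: +120 (room for 180) → 120. Pool exhausted.
Total = 110×120 + 170×50 = 21700.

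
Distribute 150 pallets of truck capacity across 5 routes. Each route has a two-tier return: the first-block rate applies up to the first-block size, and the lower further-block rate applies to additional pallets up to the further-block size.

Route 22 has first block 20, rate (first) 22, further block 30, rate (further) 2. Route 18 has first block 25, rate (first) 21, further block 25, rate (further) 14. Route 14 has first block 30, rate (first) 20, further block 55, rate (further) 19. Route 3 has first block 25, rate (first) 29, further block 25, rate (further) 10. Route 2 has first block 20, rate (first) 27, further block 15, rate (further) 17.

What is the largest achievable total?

Rank every tier by rate: Route 3/T1 29 > Route 2/T1 27 > Route 22/T1 22 > Route 18/T1 21 > Route 14/T1 20 > Route 14/T2 19 > Route 2/T2 17 > Route 18/T2 14 > Route 3/T2 10 > Route 22/T2 2.
Route 3 T1 at 29: fill all 25 → 125 left.
Route 2/T1 (27): +20 → 105 left.
Route 22 T1 at 22: fill all 20 → 85 left.
Route 18 T1 at 21: fill all 25 → 60 left.
Route 14/T1 (20): +30 → 30 left.
Route 14/T2: +30 of 55 at 19; pool empty.
Total = 29×25 + 27×20 + 22×20 + 21×25 + 20×30 + 19×30 = 3400.

3400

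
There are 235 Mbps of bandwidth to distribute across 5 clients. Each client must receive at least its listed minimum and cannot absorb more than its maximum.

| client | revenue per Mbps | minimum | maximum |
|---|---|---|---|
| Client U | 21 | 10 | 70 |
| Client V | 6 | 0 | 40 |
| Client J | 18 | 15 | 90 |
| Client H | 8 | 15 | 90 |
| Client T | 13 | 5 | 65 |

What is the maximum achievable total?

3990

Meeting every minimum uses 10+0+15+15+5 = 45 Mbps, leaving 190.
Rank by revenue per Mbps: Client U 21 > Client J 18 > Client T 13 > Client H 8 > Client V 6.
Give Client U 60 more to hit its cap of 70 → 130 left.
Client J takes 75 more to reach its cap of 90 → 55 left.
Only 55 left; Client T takes them to reach 60.
Total = 21×70 + 18×90 + 8×15 + 13×60 = 3990.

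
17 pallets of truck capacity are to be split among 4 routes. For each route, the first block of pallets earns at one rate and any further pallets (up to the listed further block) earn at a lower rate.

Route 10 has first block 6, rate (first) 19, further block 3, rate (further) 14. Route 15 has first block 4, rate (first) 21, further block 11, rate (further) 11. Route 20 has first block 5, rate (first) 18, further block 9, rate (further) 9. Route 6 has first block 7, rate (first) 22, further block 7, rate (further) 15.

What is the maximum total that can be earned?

352

Order all 8 blocks by rate: Route 6/T1 22 > Route 15/T1 21 > Route 10/T1 19 > Route 20/T1 18 > Route 6/T2 15 > Route 10/T2 14 > Route 15/T2 11 > Route 20/T2 9.
Route 6 T1 at 22: fill all 7 → 10 left.
Route 15/T1 (21): +4 → 6 left.
Route 10 T1 at 19: fill all 6 → 0 left.
Total = 22×7 + 21×4 + 19×6 = 352.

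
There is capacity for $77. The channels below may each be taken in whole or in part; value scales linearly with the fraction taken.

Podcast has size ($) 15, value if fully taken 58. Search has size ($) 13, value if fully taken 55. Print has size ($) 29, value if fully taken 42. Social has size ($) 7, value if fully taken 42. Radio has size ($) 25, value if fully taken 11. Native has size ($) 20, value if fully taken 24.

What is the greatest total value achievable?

212.6

Rank by value-to-size ratio: Social 42/7≈6, Search 55/13≈4.23, Podcast 58/15≈3.87, Print 42/29≈1.45, Native 24/20≈1.2, Radio 11/25≈0.44.
Take all of Social (7 $, value 42) → 70 $ left.
Search: take in full, 13 $ for value 55 → 57 left.
All 15 $ of Podcast fit (value 58) → 42 remain.
Take all of Print (29 $, value 42) → 13 $ left.
13 $ left: a 13/20 share of Native gives 24×13/20 = 15.6.
Total value = 212.6.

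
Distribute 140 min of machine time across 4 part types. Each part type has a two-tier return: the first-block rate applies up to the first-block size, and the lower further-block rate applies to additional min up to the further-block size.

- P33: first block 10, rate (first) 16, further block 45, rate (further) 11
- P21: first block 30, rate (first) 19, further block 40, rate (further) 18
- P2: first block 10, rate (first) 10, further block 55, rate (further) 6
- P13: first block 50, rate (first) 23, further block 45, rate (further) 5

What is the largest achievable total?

Order all 8 blocks by rate: P13/T1 23 > P21/T1 19 > P21/T2 18 > P33/T1 16 > P33/T2 11 > P2/T1 10 > P2/T2 6 > P13/T2 5.
P13 T1 at 23: fill all 50 — 90 left.
P21 T1 at 19: fill all 30 — 60 left.
P21/T2 (18): +40 — 20 left.
P33/T1 (16): +10 — 10 left.
P33/T2: +10 of 45 at 11; pool empty.
Total = 23×50 + 19×30 + 18×40 + 16×10 + 11×10 = 2710.

2710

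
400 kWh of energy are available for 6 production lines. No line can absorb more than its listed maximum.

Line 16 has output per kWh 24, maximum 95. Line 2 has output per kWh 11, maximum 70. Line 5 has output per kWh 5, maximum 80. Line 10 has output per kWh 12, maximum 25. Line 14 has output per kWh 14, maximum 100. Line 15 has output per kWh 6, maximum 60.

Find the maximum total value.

Highest output per kWh first: Line 16 24 > Line 14 14 > Line 10 12 > Line 2 11 > Line 15 6 > Line 5 5.
Line 16: +95 to 95 (cap) ; 305 left.
Line 14: +100 to 100 (cap) ; 205 left.
Give Line 10 25 to hit its cap of 25 ; 180 left.
Line 2: +70 to 70 (cap) ; 110 left.
Line 15: +60 to 60 (cap) ; 50 left.
Only 50 left; Line 5 takes them to reach 50.
Total = 24×95 + 11×70 + 5×50 + 12×25 + 14×100 + 6×60 = 5360.

5360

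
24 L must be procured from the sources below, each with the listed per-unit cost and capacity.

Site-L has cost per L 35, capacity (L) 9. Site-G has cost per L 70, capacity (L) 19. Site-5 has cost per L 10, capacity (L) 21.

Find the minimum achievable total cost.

315

Fill from the cheapest source first.
Site-5 (10): use full 21 → 3 L to go.
Take 3 from Site-L at 35 to finish.
Site-G: unused.
Cost = 21×10 + 3×35 = 315.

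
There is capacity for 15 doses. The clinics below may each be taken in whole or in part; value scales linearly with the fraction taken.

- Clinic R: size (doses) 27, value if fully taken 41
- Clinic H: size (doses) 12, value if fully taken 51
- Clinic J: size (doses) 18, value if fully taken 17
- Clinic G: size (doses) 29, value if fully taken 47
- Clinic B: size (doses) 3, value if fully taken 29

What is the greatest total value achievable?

Rank by value-to-size ratio: Clinic B 29/3≈9.67, Clinic H 51/12≈4.25, Clinic G 47/29≈1.62, Clinic R 41/27≈1.52, Clinic J 17/18≈0.944.
Clinic B: take in full, 3 doses for value 29 → 12 left.
Clinic H: take in full, 12 doses for value 51 → 0 left.
Total value = 80.

80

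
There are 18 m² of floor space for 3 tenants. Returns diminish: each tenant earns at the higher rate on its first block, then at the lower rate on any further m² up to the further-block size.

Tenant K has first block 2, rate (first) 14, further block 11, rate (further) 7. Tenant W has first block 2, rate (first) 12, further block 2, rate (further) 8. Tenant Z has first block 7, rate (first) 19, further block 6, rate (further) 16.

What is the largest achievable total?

289

Rank every tier by rate: Tenant Z/first 19 > Tenant Z/second 16 > Tenant K/first 14 > Tenant W/first 12 > Tenant W/second 8 > Tenant K/second 7.
Tenant Z first at 19: fill all 7 — 11 left.
Tenant Z second at 16: fill all 6 — 5 left.
Fill Tenant K first block (2 at 14) — 3 left.
Tenant W first at 12: fill all 2 — 1 left.
Tenant W/second: +1 of 2 at 8; pool empty.
Total = 19×7 + 16×6 + 14×2 + 12×2 + 8×1 = 289.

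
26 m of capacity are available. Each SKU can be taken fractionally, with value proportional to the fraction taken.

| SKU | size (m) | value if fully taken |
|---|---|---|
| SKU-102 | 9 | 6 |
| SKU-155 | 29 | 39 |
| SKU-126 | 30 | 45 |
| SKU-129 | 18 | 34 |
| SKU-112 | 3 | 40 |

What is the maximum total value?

Best value per unit of size first: SKU-112 40/3≈13.3, SKU-129 34/18≈1.89, SKU-126 45/30≈1.5, SKU-155 39/29≈1.34, SKU-102 6/9≈0.667.
Take all of SKU-112 (3 m, value 40) → 23 m left.
Take all of SKU-129 (18 m, value 34) → 5 m left.
Only 5 m remain; take 5/30 of SKU-126 for value 45×5/30 = 7.5.
Total value = 81.5.

81.5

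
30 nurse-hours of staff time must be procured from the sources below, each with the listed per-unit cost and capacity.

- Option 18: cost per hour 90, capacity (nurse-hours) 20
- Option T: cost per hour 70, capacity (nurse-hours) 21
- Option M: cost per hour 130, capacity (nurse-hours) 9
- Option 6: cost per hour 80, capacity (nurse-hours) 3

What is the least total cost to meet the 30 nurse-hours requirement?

2250

Use sources in increasing cost order.
Option T (70): use full 21 ; 9 nurse-hours to go.
Option 6 (80): use full 3 ; 6 nurse-hours to go.
Option 18 at 90: take 6 of its 20 ; requirement met.
Option M: unused.
Cost = 21×70 + 3×80 + 6×90 = 2250.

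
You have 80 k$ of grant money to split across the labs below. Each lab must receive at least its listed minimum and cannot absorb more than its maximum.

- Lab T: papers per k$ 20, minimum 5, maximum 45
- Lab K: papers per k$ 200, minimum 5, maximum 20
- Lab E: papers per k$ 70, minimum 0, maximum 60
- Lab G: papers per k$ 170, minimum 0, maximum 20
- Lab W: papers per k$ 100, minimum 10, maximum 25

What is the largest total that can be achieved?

10700

Meeting every minimum uses 5+5+0+0+10 = 20 k$, leaving 60.
Highest papers per k$ first: Lab K 200 > Lab G 170 > Lab W 100 > Lab E 70 > Lab T 20.
Lab K: +15 to 20 (cap) — 45 left.
Lab G takes 20 more to reach its cap of 20 — 25 left.
Give Lab W 15 more to hit its cap of 25 — 10 left.
Only 10 left; Lab E takes them to reach 10.
Total = 20×5 + 200×20 + 70×10 + 170×20 + 100×25 = 10700.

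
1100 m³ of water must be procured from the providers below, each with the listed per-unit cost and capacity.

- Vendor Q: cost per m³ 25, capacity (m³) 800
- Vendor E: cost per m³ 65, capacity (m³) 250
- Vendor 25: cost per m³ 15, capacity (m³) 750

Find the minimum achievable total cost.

Fill from the cheapest provider first.
Vendor 25 at 15: take all 750 m³ → 350 still needed.
Vendor Q (25): take the remaining 350 → done.
Vendor E: unused.
Cost = 750×15 + 350×25 = 20000.

20000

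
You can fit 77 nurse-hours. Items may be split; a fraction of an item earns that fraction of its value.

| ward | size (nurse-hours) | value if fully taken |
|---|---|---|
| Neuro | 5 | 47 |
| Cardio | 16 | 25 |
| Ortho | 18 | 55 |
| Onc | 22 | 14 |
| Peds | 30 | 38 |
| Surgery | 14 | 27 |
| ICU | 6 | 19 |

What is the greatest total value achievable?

Sort by value density: Neuro 47/5≈9.4, ICU 19/6≈3.17, Ortho 55/18≈3.06, Surgery 27/14≈1.93, Cardio 25/16≈1.56, Peds 38/30≈1.27, Onc 14/22≈0.636.
Neuro: take in full, 5 nurse-hours for value 47 — 72 left.
ICU: take in full, 6 nurse-hours for value 19 — 66 left.
Ortho: take in full, 18 nurse-hours for value 55 — 48 left.
Take all of Surgery (14 nurse-hours, value 27) — 34 nurse-hours left.
Take all of Cardio (16 nurse-hours, value 25) — 18 nurse-hours left.
Fill the last 18 nurse-hours with part of Peds: 18/30 of it earns 22.8.
Total value = 195.8.

195.8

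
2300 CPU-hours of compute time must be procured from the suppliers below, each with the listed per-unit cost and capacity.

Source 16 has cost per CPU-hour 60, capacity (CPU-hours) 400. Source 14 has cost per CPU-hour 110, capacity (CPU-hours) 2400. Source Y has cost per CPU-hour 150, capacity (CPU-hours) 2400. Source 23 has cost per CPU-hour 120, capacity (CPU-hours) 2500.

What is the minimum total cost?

233000

Cheapest first:
Source 16 at 60: take all 400 CPU-hours ; 1900 still needed.
Source 14 at 110: take 1900 of its 2400 ; requirement met.
Source 23, Source Y: unused.
Cost = 400×60 + 1900×110 = 233000.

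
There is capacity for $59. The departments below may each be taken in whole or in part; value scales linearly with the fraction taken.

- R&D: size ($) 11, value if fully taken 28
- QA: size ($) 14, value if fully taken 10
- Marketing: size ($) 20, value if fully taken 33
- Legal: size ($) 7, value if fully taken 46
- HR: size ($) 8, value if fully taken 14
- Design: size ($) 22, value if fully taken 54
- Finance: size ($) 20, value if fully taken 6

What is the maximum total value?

160.15

Best value per unit of size first: Legal 46/7≈6.57, R&D 28/11≈2.55, Design 54/22≈2.45, HR 14/8≈1.75, Marketing 33/20≈1.65, QA 10/14≈0.714, Finance 6/20≈0.3.
Take all of Legal (7 $, value 46) ; 52 $ left.
R&D: take in full, 11 $ for value 28 ; 41 left.
Take all of Design (22 $, value 54) ; 19 $ left.
HR: take in full, 8 $ for value 14 ; 11 left.
Fill the last 11 $ with part of Marketing: 11/20 of it earns 18.15.
Total value = 160.15.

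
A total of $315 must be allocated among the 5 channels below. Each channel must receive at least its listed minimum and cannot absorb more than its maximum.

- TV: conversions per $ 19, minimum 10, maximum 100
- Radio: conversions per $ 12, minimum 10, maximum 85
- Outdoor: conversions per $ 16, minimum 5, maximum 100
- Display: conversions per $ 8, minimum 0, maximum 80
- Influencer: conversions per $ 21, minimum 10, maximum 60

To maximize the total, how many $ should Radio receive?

Meeting every minimum uses 10+10+5+0+10 = 35 $, leaving 280.
Order the channels by conversions per $: Influencer 21 > TV 19 > Outdoor 16 > Radio 12 > Display 8.
Influencer: +50 to 60 (cap) ; 230 left.
TV: +90 to 100 (cap) ; 140 left.
Outdoor takes 95 more to reach its cap of 100 ; 45 left.
Only 45 left; Radio takes them to reach 55.

55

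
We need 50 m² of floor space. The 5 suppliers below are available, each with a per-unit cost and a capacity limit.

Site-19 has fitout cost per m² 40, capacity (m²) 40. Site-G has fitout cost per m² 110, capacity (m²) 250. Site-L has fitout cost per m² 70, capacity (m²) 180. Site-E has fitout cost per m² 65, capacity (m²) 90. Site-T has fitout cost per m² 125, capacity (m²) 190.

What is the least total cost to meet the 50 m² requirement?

2250

Use suppliers in increasing cost order.
Site-19 (40): use full 40 ; 10 m² to go.
Site-E (65): take the remaining 10 ; done.
Site-L, Site-G, Site-T: unused.
Cost = 40×40 + 10×65 = 2250.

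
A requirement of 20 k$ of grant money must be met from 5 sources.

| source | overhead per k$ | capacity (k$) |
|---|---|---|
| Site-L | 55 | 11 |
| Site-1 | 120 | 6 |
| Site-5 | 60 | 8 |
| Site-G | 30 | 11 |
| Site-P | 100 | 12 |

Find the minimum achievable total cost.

Fill from the cheapest source first.
Take 11 from Site-G at 30 ; need 9 more.
Site-L (55): take the remaining 9 ; done.
Site-5, Site-P, Site-1: unused.
Cost = 11×30 + 9×55 = 825.

825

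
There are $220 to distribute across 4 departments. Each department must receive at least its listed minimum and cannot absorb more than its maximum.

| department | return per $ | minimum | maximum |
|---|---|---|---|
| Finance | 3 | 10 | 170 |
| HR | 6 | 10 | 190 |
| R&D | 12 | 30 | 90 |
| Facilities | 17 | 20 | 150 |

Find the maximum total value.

Meeting every minimum uses 10+10+30+20 = 70 $, leaving 150.
Rank by return per $: Facilities 17 > R&D 12 > HR 6 > Finance 3.
Facilities: +130 to 150 (cap) ; 20 left.
R&D: +20 (room for 60) → 50. Pool exhausted.
Total = 3×10 + 6×10 + 12×50 + 17×150 = 3240.

3240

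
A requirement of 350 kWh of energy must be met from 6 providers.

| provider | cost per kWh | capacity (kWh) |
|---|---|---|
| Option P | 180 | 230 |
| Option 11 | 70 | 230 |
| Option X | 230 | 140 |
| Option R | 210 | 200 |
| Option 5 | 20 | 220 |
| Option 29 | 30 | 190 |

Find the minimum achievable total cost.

8300

Use providers in increasing cost order.
Option 5 at 20: take all 220 kWh — 130 still needed.
Take 130 from Option 29 at 30 to finish.
Option 11, Option P, Option R, Option X: unused.
Cost = 220×20 + 130×30 = 8300.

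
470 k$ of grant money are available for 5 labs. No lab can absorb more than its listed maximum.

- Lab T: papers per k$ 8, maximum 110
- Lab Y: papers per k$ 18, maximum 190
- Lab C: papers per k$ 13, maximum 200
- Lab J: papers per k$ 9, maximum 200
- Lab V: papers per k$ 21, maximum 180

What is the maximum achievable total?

Order the labs by papers per k$: Lab V 21 > Lab Y 18 > Lab C 13 > Lab J 9 > Lab T 8.
Give Lab V 180 to hit its cap of 180 — 290 left.
Lab Y: +190 to 190 (cap) — 100 left.
Lab C: +100 (room for 200) → 100. Pool exhausted.
Total = 18×190 + 13×100 + 21×180 = 8500.

8500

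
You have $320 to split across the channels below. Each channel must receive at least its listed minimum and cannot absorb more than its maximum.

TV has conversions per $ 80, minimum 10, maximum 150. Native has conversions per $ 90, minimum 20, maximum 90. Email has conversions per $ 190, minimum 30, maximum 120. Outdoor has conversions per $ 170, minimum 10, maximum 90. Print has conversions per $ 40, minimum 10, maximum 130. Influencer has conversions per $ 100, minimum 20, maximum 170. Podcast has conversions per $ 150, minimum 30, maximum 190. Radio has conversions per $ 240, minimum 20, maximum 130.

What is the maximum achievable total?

Meeting every minimum uses 10+20+30+10+10+20+30+20 = 150 $, leaving 170.
Highest conversions per $ first: Radio 240 > Email 190 > Outdoor 170 > Podcast 150 > Influencer 100 > Native 90 > TV 80 > Print 40.
Radio takes 110 more to reach its cap of 130 — 60 left.
Only 60 left; Email takes them to reach 90.
Total = 80×10 + 90×20 + 190×90 + 170×10 + 40×10 + 100×20 + 150×30 + 240×130 = 59500.

59500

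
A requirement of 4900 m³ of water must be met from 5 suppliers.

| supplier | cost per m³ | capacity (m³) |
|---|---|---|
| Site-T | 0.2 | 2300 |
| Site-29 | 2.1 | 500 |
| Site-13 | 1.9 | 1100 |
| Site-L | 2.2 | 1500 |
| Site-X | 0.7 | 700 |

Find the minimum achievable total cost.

Use suppliers in increasing cost order.
Take 2300 from Site-T at 0.2 — need 2600 more.
Site-X (0.7): use full 700 — 1900 m³ to go.
Take 1100 from Site-13 at 1.9 — need 800 more.
Site-29 at 2.1: take all 500 m³ — 300 still needed.
Site-L (2.2): take the remaining 300 — done.
Cost = 2300×0.2 + 700×0.7 + 1100×1.9 + 500×2.1 + 300×2.2 = 4750.

4750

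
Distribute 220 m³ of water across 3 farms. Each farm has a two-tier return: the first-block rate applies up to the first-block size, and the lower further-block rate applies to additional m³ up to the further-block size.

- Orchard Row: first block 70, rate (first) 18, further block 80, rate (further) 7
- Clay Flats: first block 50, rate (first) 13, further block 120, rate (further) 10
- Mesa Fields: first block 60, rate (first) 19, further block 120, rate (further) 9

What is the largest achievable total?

Treat each block as its own option and order by rate: Mesa Fields/tier1 19 > Orchard Row/tier1 18 > Clay Flats/tier1 13 > Clay Flats/tier2 10 > Mesa Fields/tier2 9 > Orchard Row/tier2 7.
Mesa Fields/tier1 (19): +60 → 160 left.
Orchard Row tier1 at 18: fill all 70 → 90 left.
Fill Clay Flats tier1 block (50 at 13) → 40 left.
40 remain; put them into Clay Flats tier2 at 10.
Total = 19×60 + 18×70 + 13×50 + 10×40 = 3450.

3450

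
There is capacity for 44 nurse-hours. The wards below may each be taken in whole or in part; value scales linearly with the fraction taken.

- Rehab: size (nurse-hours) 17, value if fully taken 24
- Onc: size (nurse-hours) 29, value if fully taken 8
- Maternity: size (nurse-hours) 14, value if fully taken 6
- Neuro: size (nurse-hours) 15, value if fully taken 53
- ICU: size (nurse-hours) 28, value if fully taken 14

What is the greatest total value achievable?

Sort by value density: Neuro 53/15≈3.53, Rehab 24/17≈1.41, ICU 14/28≈0.5, Maternity 6/14≈0.429, Onc 8/29≈0.276.
All 15 nurse-hours of Neuro fit (value 53) — 29 remain.
Take all of Rehab (17 nurse-hours, value 24) — 12 nurse-hours left.
Fill the last 12 nurse-hours with part of ICU: 12/28 of it earns 6.
Total value = 83.

83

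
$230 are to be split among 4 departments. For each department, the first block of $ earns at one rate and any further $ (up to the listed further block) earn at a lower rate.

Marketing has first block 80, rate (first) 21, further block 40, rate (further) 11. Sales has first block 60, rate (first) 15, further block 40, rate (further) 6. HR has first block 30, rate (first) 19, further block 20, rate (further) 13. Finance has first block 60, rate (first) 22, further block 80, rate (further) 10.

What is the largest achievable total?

4470

Order all 8 blocks by rate: Finance/tier1 22 > Marketing/tier1 21 > HR/tier1 19 > Sales/tier1 15 > HR/tier2 13 > Marketing/tier2 11 > Finance/tier2 10 > Sales/tier2 6.
Finance/tier1 (22): +60 → 170 left.
Marketing/tier1 (21): +80 → 90 left.
HR tier1 at 19: fill all 30 → 60 left.
Fill Sales tier1 block (60 at 15) → 0 left.
Total = 22×60 + 21×80 + 19×30 + 15×60 = 4470.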